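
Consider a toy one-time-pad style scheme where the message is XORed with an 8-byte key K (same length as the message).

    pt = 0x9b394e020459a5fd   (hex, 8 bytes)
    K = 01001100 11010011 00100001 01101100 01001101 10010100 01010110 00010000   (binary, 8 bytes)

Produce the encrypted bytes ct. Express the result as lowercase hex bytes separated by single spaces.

d7 ea 6f 6e 49 cd f3 ed

byte 0: 155 XOR  76 = 215
byte 1:  57 XOR 211 = 234
byte 2:  78 XOR  33 = 111
byte 3:   2 XOR 108 = 110
byte 4:   4 XOR  77 =  73
byte 5:  89 XOR 148 = 205
byte 6: 165 XOR  86 = 243
byte 7: 253 XOR  16 = 237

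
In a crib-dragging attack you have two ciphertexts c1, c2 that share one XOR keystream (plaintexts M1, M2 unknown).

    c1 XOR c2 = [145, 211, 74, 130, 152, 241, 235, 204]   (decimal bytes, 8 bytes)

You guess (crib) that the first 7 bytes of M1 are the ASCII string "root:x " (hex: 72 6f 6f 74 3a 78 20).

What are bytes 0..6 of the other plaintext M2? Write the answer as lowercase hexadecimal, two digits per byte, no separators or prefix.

e3bc25f6a289cb

Since c1 ⊕ c2 = M1 ⊕ M2, XORing with the guessed M1 bytes yields the corresponding M2 bytes: M2 = (c1 ⊕ c2) ⊕ M1.
145 ⊕ 114 = 227
211 ⊕ 111 = 188
 74 ⊕ 111 =  37
130 ⊕ 116 = 246
152 ⊕  58 = 162
241 ⊕ 120 = 137
235 ⊕  32 = 203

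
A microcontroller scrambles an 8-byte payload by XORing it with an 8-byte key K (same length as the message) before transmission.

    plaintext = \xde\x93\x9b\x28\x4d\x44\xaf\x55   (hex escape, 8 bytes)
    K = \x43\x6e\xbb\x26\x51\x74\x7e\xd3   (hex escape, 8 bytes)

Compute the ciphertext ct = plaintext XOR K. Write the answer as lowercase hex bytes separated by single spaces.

9d fd 20 0e 1c 30 d1 86

de ^ 43 = 9d
93 ^ 6e = fd
9b ^ bb = 20
28 ^ 26 = 0e
4d ^ 51 = 1c
44 ^ 74 = 30
af ^ 7e = d1
55 ^ d3 = 86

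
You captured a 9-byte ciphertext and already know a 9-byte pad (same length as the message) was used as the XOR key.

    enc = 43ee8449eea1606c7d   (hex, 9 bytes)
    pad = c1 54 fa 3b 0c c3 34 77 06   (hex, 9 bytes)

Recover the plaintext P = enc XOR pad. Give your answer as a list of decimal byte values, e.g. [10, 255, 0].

[130, 186, 126, 114, 226, 98, 84, 27, 123]

byte 0: 43 XOR c1 = 82
byte 1: ee XOR 54 = ba
byte 2: 84 XOR fa = 7e
byte 3: 49 XOR 3b = 72
byte 4: ee XOR 0c = e2
byte 5: a1 XOR c3 = 62
byte 6: 60 XOR 34 = 54
byte 7: 6c XOR 77 = 1b
byte 8: 7d XOR 06 = 7b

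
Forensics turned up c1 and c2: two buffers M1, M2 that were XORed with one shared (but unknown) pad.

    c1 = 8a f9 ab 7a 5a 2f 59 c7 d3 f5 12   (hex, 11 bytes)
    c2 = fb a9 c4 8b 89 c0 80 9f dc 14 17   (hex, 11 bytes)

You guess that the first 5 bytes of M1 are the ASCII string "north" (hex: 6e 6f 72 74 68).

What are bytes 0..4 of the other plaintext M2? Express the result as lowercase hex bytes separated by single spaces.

First, c1 ⊕ c2 = (M1 ⊕ K) ⊕ (M2 ⊕ K) = M1 ⊕ M2, so the key drops out. Then M2 = (M1 ⊕ M2) ⊕ M1 over the first 5 bytes.
byte 0: (8a xor fb) xor 6e = 71 xor 6e = 1f
byte 1: (f9 xor a9) xor 6f = 50 xor 6f = 3f
byte 2: (ab xor c4) xor 72 = 6f xor 72 = 1d
byte 3: (7a xor 8b) xor 74 = f1 xor 74 = 85
byte 4: (5a xor 89) xor 68 = d3 xor 68 = bb

1f 3f 1d 85 bb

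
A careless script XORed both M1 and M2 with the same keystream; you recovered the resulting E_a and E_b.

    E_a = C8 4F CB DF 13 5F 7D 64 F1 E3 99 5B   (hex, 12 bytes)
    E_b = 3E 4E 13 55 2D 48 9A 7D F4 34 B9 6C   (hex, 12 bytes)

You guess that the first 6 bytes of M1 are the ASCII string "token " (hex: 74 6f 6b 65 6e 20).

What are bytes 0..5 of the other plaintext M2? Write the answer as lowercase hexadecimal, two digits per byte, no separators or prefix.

826eb3ef5037

First, E_a ⊕ E_b = (M1 ⊕ K) ⊕ (M2 ⊕ K) = M1 ⊕ M2, so the key drops out. Then M2 = (M1 ⊕ M2) ⊕ M1 over the first 6 bytes.
byte 0: (c8 ⊕ 3e) ⊕ 74 = f6 ⊕ 74 = 82
byte 1: (4f ⊕ 4e) ⊕ 6f = 01 ⊕ 6f = 6e
byte 2: (cb ⊕ 13) ⊕ 6b = d8 ⊕ 6b = b3
byte 3: (df ⊕ 55) ⊕ 65 = 8a ⊕ 65 = ef
byte 4: (13 ⊕ 2d) ⊕ 6e = 3e ⊕ 6e = 50
byte 5: (5f ⊕ 48) ⊕ 20 = 17 ⊕ 20 = 37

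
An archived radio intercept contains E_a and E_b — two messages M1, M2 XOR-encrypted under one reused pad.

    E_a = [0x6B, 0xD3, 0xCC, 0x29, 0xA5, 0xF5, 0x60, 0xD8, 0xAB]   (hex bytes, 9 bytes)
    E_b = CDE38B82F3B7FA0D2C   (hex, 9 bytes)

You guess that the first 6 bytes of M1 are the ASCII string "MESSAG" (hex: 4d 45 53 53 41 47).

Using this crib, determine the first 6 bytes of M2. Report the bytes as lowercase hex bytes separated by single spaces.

First, E_a ⊕ E_b = (M1 ⊕ K) ⊕ (M2 ⊕ K) = M1 ⊕ M2, so the key drops out. Then M2 = (M1 ⊕ M2) ⊕ M1 over the first 6 bytes.
byte 0: (6b ⊕ cd) ⊕ 4d = a6 ⊕ 4d = eb
byte 1: (d3 ⊕ e3) ⊕ 45 = 30 ⊕ 45 = 75
byte 2: (cc ⊕ 8b) ⊕ 53 = 47 ⊕ 53 = 14
byte 3: (29 ⊕ 82) ⊕ 53 = ab ⊕ 53 = f8
byte 4: (a5 ⊕ f3) ⊕ 41 = 56 ⊕ 41 = 17
byte 5: (f5 ⊕ b7) ⊕ 47 = 42 ⊕ 47 = 05

eb 75 14 f8 17 05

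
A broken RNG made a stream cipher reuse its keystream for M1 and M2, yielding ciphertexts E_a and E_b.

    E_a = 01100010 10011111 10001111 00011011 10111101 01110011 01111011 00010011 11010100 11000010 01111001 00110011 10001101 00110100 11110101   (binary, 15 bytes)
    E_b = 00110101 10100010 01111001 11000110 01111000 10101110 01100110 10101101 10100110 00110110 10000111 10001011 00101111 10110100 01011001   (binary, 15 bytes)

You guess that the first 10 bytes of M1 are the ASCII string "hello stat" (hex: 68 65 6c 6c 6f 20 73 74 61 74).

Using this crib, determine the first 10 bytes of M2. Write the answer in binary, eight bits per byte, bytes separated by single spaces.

00111111 01011000 10011010 10110001 10101010 11111101 01101110 11001010 00010011 10000000

First, E_a ⊕ E_b = (M1 ⊕ K) ⊕ (M2 ⊕ K) = M1 ⊕ M2, so the key drops out. Then M2 = (M1 ⊕ M2) ⊕ M1 over the first 10 bytes.
byte 0: (62 ⊕ 35) ⊕ 68 = 57 ⊕ 68 = 3f
byte 1: (9f ⊕ a2) ⊕ 65 = 3d ⊕ 65 = 58
byte 2: (8f ⊕ 79) ⊕ 6c = f6 ⊕ 6c = 9a
byte 3: (1b ⊕ c6) ⊕ 6c = dd ⊕ 6c = b1
byte 4: (bd ⊕ 78) ⊕ 6f = c5 ⊕ 6f = aa
byte 5: (73 ⊕ ae) ⊕ 20 = dd ⊕ 20 = fd
byte 6: (7b ⊕ 66) ⊕ 73 = 1d ⊕ 73 = 6e
byte 7: (13 ⊕ ad) ⊕ 74 = be ⊕ 74 = ca
byte 8: (d4 ⊕ a6) ⊕ 61 = 72 ⊕ 61 = 13
byte 9: (c2 ⊕ 36) ⊕ 74 = f4 ⊕ 74 = 80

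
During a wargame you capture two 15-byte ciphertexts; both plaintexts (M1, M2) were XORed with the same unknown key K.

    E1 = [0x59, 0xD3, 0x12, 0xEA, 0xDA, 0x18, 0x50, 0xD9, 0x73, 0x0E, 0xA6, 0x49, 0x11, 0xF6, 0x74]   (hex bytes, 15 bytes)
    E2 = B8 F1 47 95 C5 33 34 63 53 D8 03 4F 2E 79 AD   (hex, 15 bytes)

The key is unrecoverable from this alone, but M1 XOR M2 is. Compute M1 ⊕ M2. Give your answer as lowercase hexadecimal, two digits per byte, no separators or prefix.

E1 ⊕ E2 = (M1 ⊕ K) ⊕ (M2 ⊕ K) = M1 ⊕ M2 — the shared key cancels under XOR.
59 ⊕ b8 = e1
d3 ⊕ f1 = 22
12 ⊕ 47 = 55
ea ⊕ 95 = 7f
da ⊕ c5 = 1f
18 ⊕ 33 = 2b
50 ⊕ 34 = 64
d9 ⊕ 63 = ba
73 ⊕ 53 = 20
0e ⊕ d8 = d6
a6 ⊕ 03 = a5
49 ⊕ 4f = 06
11 ⊕ 2e = 3f
f6 ⊕ 79 = 8f
74 ⊕ ad = d9

e122557f1f2b64ba20d6a5063f8fd9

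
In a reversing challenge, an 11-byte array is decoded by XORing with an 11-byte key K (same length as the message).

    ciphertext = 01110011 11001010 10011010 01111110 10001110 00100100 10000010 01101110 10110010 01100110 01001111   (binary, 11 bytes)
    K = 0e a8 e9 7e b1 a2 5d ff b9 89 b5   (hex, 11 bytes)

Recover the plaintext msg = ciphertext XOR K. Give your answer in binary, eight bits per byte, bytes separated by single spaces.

01111101 01100010 01110011 00000000 00111111 10000110 11011111 10010001 00001011 11101111 11111010

73 XOR 0e = 7d
ca XOR a8 = 62
9a XOR e9 = 73
7e XOR 7e = 00
8e XOR b1 = 3f
24 XOR a2 = 86
82 XOR 5d = df
6e XOR ff = 91
b2 XOR b9 = 0b
66 XOR 89 = ef
4f XOR b5 = fa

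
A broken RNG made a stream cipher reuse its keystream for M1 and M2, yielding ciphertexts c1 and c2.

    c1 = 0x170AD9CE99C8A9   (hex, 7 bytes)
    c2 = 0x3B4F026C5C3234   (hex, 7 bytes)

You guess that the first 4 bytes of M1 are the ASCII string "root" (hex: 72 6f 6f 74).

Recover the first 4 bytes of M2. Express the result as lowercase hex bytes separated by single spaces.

5e 2a b4 d6

First, c1 ⊕ c2 = (M1 ⊕ K) ⊕ (M2 ⊕ K) = M1 ⊕ M2, so the key drops out. Then M2 = (M1 ⊕ M2) ⊕ M1 over the first 4 bytes.
byte 0: (17 ⊕ 3b) ⊕ 72 = 2c ⊕ 72 = 5e
byte 1: (0a ⊕ 4f) ⊕ 6f = 45 ⊕ 6f = 2a
byte 2: (d9 ⊕ 02) ⊕ 6f = db ⊕ 6f = b4
byte 3: (ce ⊕ 6c) ⊕ 74 = a2 ⊕ 74 = d6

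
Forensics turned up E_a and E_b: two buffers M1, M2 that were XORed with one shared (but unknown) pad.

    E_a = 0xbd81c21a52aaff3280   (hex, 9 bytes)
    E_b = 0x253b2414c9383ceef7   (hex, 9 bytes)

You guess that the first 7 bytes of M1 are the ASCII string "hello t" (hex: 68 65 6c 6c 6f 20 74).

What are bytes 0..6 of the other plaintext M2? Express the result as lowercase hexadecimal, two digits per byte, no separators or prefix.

First, E_a ⊕ E_b = (M1 ⊕ K) ⊕ (M2 ⊕ K) = M1 ⊕ M2, so the key drops out. Then M2 = (M1 ⊕ M2) ⊕ M1 over the first 7 bytes.
byte 0: (bd ⊕ 25) ⊕ 68 = 98 ⊕ 68 = f0
byte 1: (81 ⊕ 3b) ⊕ 65 = ba ⊕ 65 = df
byte 2: (c2 ⊕ 24) ⊕ 6c = e6 ⊕ 6c = 8a
byte 3: (1a ⊕ 14) ⊕ 6c = 0e ⊕ 6c = 62
byte 4: (52 ⊕ c9) ⊕ 6f = 9b ⊕ 6f = f4
byte 5: (aa ⊕ 38) ⊕ 20 = 92 ⊕ 20 = b2
byte 6: (ff ⊕ 3c) ⊕ 74 = c3 ⊕ 74 = b7

f0df8a62f4b2b7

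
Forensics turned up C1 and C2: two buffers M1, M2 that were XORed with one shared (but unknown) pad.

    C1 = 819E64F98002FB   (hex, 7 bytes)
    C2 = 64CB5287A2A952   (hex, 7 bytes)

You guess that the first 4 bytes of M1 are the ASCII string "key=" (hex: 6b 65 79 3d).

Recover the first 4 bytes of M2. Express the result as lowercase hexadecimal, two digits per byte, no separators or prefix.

8e304f43

First, C1 ⊕ C2 = (M1 ⊕ K) ⊕ (M2 ⊕ K) = M1 ⊕ M2, so the key drops out. Then M2 = (M1 ⊕ M2) ⊕ M1 over the first 4 bytes.
byte 0: (81 XOR 64) XOR 6b = e5 XOR 6b = 8e
byte 1: (9e XOR cb) XOR 65 = 55 XOR 65 = 30
byte 2: (64 XOR 52) XOR 79 = 36 XOR 79 = 4f
byte 3: (f9 XOR 87) XOR 3d = 7e XOR 3d = 43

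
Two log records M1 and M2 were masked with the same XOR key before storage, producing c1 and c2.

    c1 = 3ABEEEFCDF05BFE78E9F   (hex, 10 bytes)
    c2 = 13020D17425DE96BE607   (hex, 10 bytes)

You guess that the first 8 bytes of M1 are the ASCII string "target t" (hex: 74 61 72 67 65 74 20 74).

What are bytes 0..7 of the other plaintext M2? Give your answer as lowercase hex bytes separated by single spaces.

5d dd 91 8c f8 2c 76 f8

First, c1 ⊕ c2 = (M1 ⊕ K) ⊕ (M2 ⊕ K) = M1 ⊕ M2, so the key drops out. Then M2 = (M1 ⊕ M2) ⊕ M1 over the first 8 bytes.
byte 0: (3a ⊕ 13) ⊕ 74 = 29 ⊕ 74 = 5d
byte 1: (be ⊕ 02) ⊕ 61 = bc ⊕ 61 = dd
byte 2: (ee ⊕ 0d) ⊕ 72 = e3 ⊕ 72 = 91
byte 3: (fc ⊕ 17) ⊕ 67 = eb ⊕ 67 = 8c
byte 4: (df ⊕ 42) ⊕ 65 = 9d ⊕ 65 = f8
byte 5: (05 ⊕ 5d) ⊕ 74 = 58 ⊕ 74 = 2c
byte 6: (bf ⊕ e9) ⊕ 20 = 56 ⊕ 20 = 76
byte 7: (e7 ⊕ 6b) ⊕ 74 = 8c ⊕ 74 = f8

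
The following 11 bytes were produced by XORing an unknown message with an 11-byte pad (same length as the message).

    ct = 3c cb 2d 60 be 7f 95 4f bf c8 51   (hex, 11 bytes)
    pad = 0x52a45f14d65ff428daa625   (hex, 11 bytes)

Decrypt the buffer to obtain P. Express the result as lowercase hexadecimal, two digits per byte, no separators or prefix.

XOR is its own inverse, so applying the key byte-wise gives the result directly.
byte 0: 00111100 xor 01010010 = 01101110
byte 1: 11001011 xor 10100100 = 01101111
byte 2: 00101101 xor 01011111 = 01110010
byte 3: 01100000 xor 00010100 = 01110100
byte 4: 10111110 xor 11010110 = 01101000
byte 5: 01111111 xor 01011111 = 00100000
byte 6: 10010101 xor 11110100 = 01100001
byte 7: 01001111 xor 00101000 = 01100111
byte 8: 10111111 xor 11011010 = 01100101
byte 9: 11001000 xor 10100110 = 01101110
byte 10: 01010001 xor 00100101 = 01110100

6e6f727468206167656e74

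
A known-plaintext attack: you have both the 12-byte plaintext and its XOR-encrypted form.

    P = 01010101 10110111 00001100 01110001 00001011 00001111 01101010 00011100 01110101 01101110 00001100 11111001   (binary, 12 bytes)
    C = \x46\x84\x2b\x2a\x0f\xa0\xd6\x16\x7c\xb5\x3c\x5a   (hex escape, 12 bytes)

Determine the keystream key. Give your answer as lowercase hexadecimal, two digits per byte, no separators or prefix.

1333275b04afbc0a09db30a3

Since C = P ⊕ key, XORing both sides with P gives key = P ⊕ C.
 85 ⊕  70 =  19
183 ⊕ 132 =  51
 12 ⊕  43 =  39
113 ⊕  42 =  91
 11 ⊕  15 =   4
 15 ⊕ 160 = 175
106 ⊕ 214 = 188
 28 ⊕  22 =  10
117 ⊕ 124 =   9
110 ⊕ 181 = 219
 12 ⊕  60 =  48
249 ⊕  90 = 163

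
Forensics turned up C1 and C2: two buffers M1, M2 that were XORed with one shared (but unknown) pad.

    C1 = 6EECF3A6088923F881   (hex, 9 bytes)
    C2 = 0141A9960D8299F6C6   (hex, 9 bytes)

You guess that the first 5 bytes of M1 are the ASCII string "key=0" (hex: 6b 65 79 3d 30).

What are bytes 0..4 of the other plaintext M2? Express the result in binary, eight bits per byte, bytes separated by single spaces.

First, C1 ⊕ C2 = (M1 ⊕ K) ⊕ (M2 ⊕ K) = M1 ⊕ M2, so the key drops out. Then M2 = (M1 ⊕ M2) ⊕ M1 over the first 5 bytes.
byte 0: (6e ⊕ 01) ⊕ 6b = 6f ⊕ 6b = 04
byte 1: (ec ⊕ 41) ⊕ 65 = ad ⊕ 65 = c8
byte 2: (f3 ⊕ a9) ⊕ 79 = 5a ⊕ 79 = 23
byte 3: (a6 ⊕ 96) ⊕ 3d = 30 ⊕ 3d = 0d
byte 4: (08 ⊕ 0d) ⊕ 30 = 05 ⊕ 30 = 35

00000100 11001000 00100011 00001101 00110101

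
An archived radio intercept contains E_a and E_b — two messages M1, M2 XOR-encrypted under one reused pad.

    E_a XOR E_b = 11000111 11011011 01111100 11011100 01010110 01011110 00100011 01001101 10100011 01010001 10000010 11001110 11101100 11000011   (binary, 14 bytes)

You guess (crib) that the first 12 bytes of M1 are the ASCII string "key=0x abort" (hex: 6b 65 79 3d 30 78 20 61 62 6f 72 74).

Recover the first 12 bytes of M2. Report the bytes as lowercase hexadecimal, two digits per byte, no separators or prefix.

Since E_a ⊕ E_b = M1 ⊕ M2, XORing with the guessed M1 bytes yields the corresponding M2 bytes: M2 = (E_a ⊕ E_b) ⊕ M1.
c7 XOR 6b = ac
db XOR 65 = be
7c XOR 79 = 05
dc XOR 3d = e1
56 XOR 30 = 66
5e XOR 78 = 26
23 XOR 20 = 03
4d XOR 61 = 2c
a3 XOR 62 = c1
51 XOR 6f = 3e
82 XOR 72 = f0
ce XOR 74 = ba

acbe05e16626032cc13ef0ba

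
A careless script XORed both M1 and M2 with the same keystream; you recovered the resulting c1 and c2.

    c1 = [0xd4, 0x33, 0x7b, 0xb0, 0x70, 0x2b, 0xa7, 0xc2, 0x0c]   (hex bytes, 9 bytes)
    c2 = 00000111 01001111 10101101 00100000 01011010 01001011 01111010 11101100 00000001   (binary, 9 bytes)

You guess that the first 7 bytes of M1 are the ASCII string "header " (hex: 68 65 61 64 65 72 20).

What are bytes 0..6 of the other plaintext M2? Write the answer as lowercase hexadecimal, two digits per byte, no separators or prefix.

bb19b7f44f12fd

First, c1 ⊕ c2 = (M1 ⊕ K) ⊕ (M2 ⊕ K) = M1 ⊕ M2, so the key drops out. Then M2 = (M1 ⊕ M2) ⊕ M1 over the first 7 bytes.
byte 0: (d4 ⊕ 07) ⊕ 68 = d3 ⊕ 68 = bb
byte 1: (33 ⊕ 4f) ⊕ 65 = 7c ⊕ 65 = 19
byte 2: (7b ⊕ ad) ⊕ 61 = d6 ⊕ 61 = b7
byte 3: (b0 ⊕ 20) ⊕ 64 = 90 ⊕ 64 = f4
byte 4: (70 ⊕ 5a) ⊕ 65 = 2a ⊕ 65 = 4f
byte 5: (2b ⊕ 4b) ⊕ 72 = 60 ⊕ 72 = 12
byte 6: (a7 ⊕ 7a) ⊕ 20 = dd ⊕ 20 = fd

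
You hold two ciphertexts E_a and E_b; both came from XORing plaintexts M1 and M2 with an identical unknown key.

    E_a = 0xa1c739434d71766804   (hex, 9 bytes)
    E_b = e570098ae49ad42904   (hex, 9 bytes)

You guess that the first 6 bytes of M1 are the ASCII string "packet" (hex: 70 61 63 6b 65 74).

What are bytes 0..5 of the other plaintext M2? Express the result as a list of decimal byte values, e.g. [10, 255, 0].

[52, 214, 83, 162, 204, 159]

First, E_a ⊕ E_b = (M1 ⊕ K) ⊕ (M2 ⊕ K) = M1 ⊕ M2, so the key drops out. Then M2 = (M1 ⊕ M2) ⊕ M1 over the first 6 bytes.
byte 0: (a1 ⊕ e5) ⊕ 70 = 44 ⊕ 70 = 34
byte 1: (c7 ⊕ 70) ⊕ 61 = b7 ⊕ 61 = d6
byte 2: (39 ⊕ 09) ⊕ 63 = 30 ⊕ 63 = 53
byte 3: (43 ⊕ 8a) ⊕ 6b = c9 ⊕ 6b = a2
byte 4: (4d ⊕ e4) ⊕ 65 = a9 ⊕ 65 = cc
byte 5: (71 ⊕ 9a) ⊕ 74 = eb ⊕ 74 = 9f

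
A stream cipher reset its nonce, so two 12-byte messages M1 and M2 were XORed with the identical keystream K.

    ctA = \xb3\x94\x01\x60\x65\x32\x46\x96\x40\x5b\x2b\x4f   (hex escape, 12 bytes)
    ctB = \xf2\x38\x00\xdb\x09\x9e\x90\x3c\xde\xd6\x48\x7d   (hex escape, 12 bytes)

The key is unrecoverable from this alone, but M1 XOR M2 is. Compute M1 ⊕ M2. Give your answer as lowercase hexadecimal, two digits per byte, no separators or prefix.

41ac01bb6cacd6aa9e8d6332

ctA ⊕ ctB = (M1 ⊕ K) ⊕ (M2 ⊕ K) = M1 ⊕ M2 — the shared key cancels under XOR.
byte 0: b3 xor f2 = 41
byte 1: 94 xor 38 = ac
byte 2: 01 xor 00 = 01
byte 3: 60 xor db = bb
byte 4: 65 xor 09 = 6c
byte 5: 32 xor 9e = ac
byte 6: 46 xor 90 = d6
byte 7: 96 xor 3c = aa
byte 8: 40 xor de = 9e
byte 9: 5b xor d6 = 8d
byte 10: 2b xor 48 = 63
byte 11: 4f xor 7d = 32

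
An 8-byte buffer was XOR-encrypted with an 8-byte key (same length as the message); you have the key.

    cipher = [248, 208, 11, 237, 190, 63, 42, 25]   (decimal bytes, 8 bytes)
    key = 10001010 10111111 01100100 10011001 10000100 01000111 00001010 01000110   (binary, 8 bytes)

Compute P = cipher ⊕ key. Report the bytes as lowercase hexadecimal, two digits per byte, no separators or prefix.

XOR is its own inverse, so applying the key byte-wise gives the result directly.
f8 xor 8a = 72
d0 xor bf = 6f
0b xor 64 = 6f
ed xor 99 = 74
be xor 84 = 3a
3f xor 47 = 78
2a xor 0a = 20
19 xor 46 = 5f

726f6f743a78205f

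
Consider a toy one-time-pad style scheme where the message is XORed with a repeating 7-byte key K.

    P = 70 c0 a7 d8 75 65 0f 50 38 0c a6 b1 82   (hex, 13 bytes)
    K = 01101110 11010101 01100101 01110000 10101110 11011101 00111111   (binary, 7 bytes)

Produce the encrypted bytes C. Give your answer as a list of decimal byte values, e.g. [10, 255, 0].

[30, 21, 194, 168, 219, 184, 48, 62, 237, 105, 214, 31, 95]

The 7-byte key repeats, so the effective keystream is 6e d5 65 70 ae dd 3f 6e d5 65 70 ae dd.
byte 0: 01110000 ^ 01101110 = 00011110
byte 1: 11000000 ^ 11010101 = 00010101
byte 2: 10100111 ^ 01100101 = 11000010
byte 3: 11011000 ^ 01110000 = 10101000
byte 4: 01110101 ^ 10101110 = 11011011
byte 5: 01100101 ^ 11011101 = 10111000
byte 6: 00001111 ^ 00111111 = 00110000
byte 7: 01010000 ^ 01101110 = 00111110
byte 8: 00111000 ^ 11010101 = 11101101
byte 9: 00001100 ^ 01100101 = 01101001
byte 10: 10100110 ^ 01110000 = 11010110
byte 11: 10110001 ^ 10101110 = 00011111
byte 12: 10000010 ^ 11011101 = 01011111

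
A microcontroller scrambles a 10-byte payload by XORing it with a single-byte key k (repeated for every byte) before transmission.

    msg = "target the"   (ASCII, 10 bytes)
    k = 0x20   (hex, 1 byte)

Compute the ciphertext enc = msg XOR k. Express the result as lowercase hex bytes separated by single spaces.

54 41 52 47 45 54 00 54 48 45

The 1-byte key repeats, so the effective keystream is 20 20 20 20 20 20 20 20 20 20.
byte 0: 01110100 XOR 00100000 = 01010100
byte 1: 01100001 XOR 00100000 = 01000001
byte 2: 01110010 XOR 00100000 = 01010010
byte 3: 01100111 XOR 00100000 = 01000111
byte 4: 01100101 XOR 00100000 = 01000101
byte 5: 01110100 XOR 00100000 = 01010100
byte 6: 00100000 XOR 00100000 = 00000000
byte 7: 01110100 XOR 00100000 = 01010100
byte 8: 01101000 XOR 00100000 = 01001000
byte 9: 01100101 XOR 00100000 = 01000101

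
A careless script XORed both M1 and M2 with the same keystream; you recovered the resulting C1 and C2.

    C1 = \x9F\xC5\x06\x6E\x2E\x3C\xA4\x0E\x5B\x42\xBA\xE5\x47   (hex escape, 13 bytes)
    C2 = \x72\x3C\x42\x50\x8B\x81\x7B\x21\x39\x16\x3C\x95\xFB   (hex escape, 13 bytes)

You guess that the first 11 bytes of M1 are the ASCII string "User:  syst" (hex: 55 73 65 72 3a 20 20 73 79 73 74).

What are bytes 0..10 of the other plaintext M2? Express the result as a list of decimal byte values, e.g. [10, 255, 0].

[184, 138, 33, 76, 159, 157, 255, 92, 27, 39, 242]

First, C1 ⊕ C2 = (M1 ⊕ K) ⊕ (M2 ⊕ K) = M1 ⊕ M2, so the key drops out. Then M2 = (M1 ⊕ M2) ⊕ M1 over the first 11 bytes.
byte 0: (9f ⊕ 72) ⊕ 55 = ed ⊕ 55 = b8
byte 1: (c5 ⊕ 3c) ⊕ 73 = f9 ⊕ 73 = 8a
byte 2: (06 ⊕ 42) ⊕ 65 = 44 ⊕ 65 = 21
byte 3: (6e ⊕ 50) ⊕ 72 = 3e ⊕ 72 = 4c
byte 4: (2e ⊕ 8b) ⊕ 3a = a5 ⊕ 3a = 9f
byte 5: (3c ⊕ 81) ⊕ 20 = bd ⊕ 20 = 9d
byte 6: (a4 ⊕ 7b) ⊕ 20 = df ⊕ 20 = ff
byte 7: (0e ⊕ 21) ⊕ 73 = 2f ⊕ 73 = 5c
byte 8: (5b ⊕ 39) ⊕ 79 = 62 ⊕ 79 = 1b
byte 9: (42 ⊕ 16) ⊕ 73 = 54 ⊕ 73 = 27
byte 10: (ba ⊕ 3c) ⊕ 74 = 86 ⊕ 74 = f2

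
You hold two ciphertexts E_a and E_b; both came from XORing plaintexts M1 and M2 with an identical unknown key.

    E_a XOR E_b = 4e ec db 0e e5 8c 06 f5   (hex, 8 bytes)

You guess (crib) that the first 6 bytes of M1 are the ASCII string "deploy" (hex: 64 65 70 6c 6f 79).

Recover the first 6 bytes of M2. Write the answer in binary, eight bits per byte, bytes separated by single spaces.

Since E_a ⊕ E_b = M1 ⊕ M2, XORing with the guessed M1 bytes yields the corresponding M2 bytes: M2 = (E_a ⊕ E_b) ⊕ M1.
 78 xor 100 =  42
236 xor 101 = 137
219 xor 112 = 171
 14 xor 108 =  98
229 xor 111 = 138
140 xor 121 = 245

00101010 10001001 10101011 01100010 10001010 11110101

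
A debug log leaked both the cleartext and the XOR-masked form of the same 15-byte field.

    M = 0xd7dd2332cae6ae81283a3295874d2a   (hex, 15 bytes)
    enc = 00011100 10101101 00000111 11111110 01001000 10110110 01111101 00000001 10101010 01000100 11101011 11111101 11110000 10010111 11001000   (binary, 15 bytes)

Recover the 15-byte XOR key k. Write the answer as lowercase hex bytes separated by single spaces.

cb 70 24 cc 82 50 d3 80 82 7e d9 68 77 da e2

Since enc = M ⊕ k, XORing both sides with M gives k = M ⊕ enc.
11010111 XOR 00011100 = 11001011
11011101 XOR 10101101 = 01110000
00100011 XOR 00000111 = 00100100
00110010 XOR 11111110 = 11001100
11001010 XOR 01001000 = 10000010
11100110 XOR 10110110 = 01010000
10101110 XOR 01111101 = 11010011
10000001 XOR 00000001 = 10000000
00101000 XOR 10101010 = 10000010
00111010 XOR 01000100 = 01111110
00110010 XOR 11101011 = 11011001
10010101 XOR 11111101 = 01101000
10000111 XOR 11110000 = 01110111
01001101 XOR 10010111 = 11011010
00101010 XOR 11001000 = 11100010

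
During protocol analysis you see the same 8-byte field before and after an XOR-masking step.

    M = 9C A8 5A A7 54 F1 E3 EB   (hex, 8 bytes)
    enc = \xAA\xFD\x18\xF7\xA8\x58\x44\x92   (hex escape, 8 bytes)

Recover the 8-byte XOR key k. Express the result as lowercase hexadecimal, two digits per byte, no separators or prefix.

Since enc = M ⊕ k, XORing both sides with M gives k = M ⊕ enc.
byte 0: 9c ^ aa = 36
byte 1: a8 ^ fd = 55
byte 2: 5a ^ 18 = 42
byte 3: a7 ^ f7 = 50
byte 4: 54 ^ a8 = fc
byte 5: f1 ^ 58 = a9
byte 6: e3 ^ 44 = a7
byte 7: eb ^ 92 = 79

36554250fca9a779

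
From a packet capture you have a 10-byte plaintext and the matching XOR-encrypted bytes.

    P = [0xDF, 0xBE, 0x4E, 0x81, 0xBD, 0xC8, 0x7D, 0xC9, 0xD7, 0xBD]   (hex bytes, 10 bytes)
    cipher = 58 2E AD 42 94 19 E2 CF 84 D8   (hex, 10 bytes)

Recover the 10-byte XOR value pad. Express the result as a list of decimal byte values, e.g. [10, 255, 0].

[135, 144, 227, 195, 41, 209, 159, 6, 83, 101]

Since cipher = P ⊕ pad, XORing both sides with P gives pad = P ⊕ cipher.
df XOR 58 = 87
be XOR 2e = 90
4e XOR ad = e3
81 XOR 42 = c3
bd XOR 94 = 29
c8 XOR 19 = d1
7d XOR e2 = 9f
c9 XOR cf = 06
d7 XOR 84 = 53
bd XOR d8 = 65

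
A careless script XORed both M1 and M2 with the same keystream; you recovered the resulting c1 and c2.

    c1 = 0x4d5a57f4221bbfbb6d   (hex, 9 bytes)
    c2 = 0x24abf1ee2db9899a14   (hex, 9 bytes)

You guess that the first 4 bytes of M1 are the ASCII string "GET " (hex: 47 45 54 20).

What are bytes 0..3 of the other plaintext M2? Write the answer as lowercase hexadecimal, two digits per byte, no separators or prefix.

2eb4f23a

First, c1 ⊕ c2 = (M1 ⊕ K) ⊕ (M2 ⊕ K) = M1 ⊕ M2, so the key drops out. Then M2 = (M1 ⊕ M2) ⊕ M1 over the first 4 bytes.
byte 0: (4d ⊕ 24) ⊕ 47 = 69 ⊕ 47 = 2e
byte 1: (5a ⊕ ab) ⊕ 45 = f1 ⊕ 45 = b4
byte 2: (57 ⊕ f1) ⊕ 54 = a6 ⊕ 54 = f2
byte 3: (f4 ⊕ ee) ⊕ 20 = 1a ⊕ 20 = 3a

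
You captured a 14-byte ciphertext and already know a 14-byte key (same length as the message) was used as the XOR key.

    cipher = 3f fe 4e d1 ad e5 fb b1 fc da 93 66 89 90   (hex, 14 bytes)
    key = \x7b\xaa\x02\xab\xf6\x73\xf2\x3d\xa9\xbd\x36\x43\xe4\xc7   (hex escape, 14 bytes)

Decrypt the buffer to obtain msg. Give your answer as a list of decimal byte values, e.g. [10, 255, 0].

byte 0: 00111111 XOR 01111011 = 01000100
byte 1: 11111110 XOR 10101010 = 01010100
byte 2: 01001110 XOR 00000010 = 01001100
byte 3: 11010001 XOR 10101011 = 01111010
byte 4: 10101101 XOR 11110110 = 01011011
byte 5: 11100101 XOR 01110011 = 10010110
byte 6: 11111011 XOR 11110010 = 00001001
byte 7: 10110001 XOR 00111101 = 10001100
byte 8: 11111100 XOR 10101001 = 01010101
byte 9: 11011010 XOR 10111101 = 01100111
byte 10: 10010011 XOR 00110110 = 10100101
byte 11: 01100110 XOR 01000011 = 00100101
byte 12: 10001001 XOR 11100100 = 01101101
byte 13: 10010000 XOR 11000111 = 01010111

[68, 84, 76, 122, 91, 150, 9, 140, 85, 103, 165, 37, 109, 87]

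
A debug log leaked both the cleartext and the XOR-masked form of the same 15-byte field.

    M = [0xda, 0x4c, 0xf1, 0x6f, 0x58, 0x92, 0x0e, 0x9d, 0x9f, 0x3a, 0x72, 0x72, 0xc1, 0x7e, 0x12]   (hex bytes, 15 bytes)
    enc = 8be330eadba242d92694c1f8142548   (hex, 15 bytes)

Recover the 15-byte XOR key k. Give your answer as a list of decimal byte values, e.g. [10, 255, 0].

[81, 175, 193, 133, 131, 48, 76, 68, 185, 174, 179, 138, 213, 91, 90]

Since enc = M ⊕ k, XORing both sides with M gives k = M ⊕ enc.
da ⊕ 8b = 51
4c ⊕ e3 = af
f1 ⊕ 30 = c1
6f ⊕ ea = 85
58 ⊕ db = 83
92 ⊕ a2 = 30
0e ⊕ 42 = 4c
9d ⊕ d9 = 44
9f ⊕ 26 = b9
3a ⊕ 94 = ae
72 ⊕ c1 = b3
72 ⊕ f8 = 8a
c1 ⊕ 14 = d5
7e ⊕ 25 = 5b
12 ⊕ 48 = 5a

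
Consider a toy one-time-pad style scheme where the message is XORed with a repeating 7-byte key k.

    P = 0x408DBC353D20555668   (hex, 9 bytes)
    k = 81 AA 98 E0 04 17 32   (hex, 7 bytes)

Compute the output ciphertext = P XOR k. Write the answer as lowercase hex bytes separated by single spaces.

The 7-byte key repeats, so the effective keystream is 81 aa 98 e0 04 17 32 81 aa.
byte 0: 40 ⊕ 81 = c1
byte 1: 8d ⊕ aa = 27
byte 2: bc ⊕ 98 = 24
byte 3: 35 ⊕ e0 = d5
byte 4: 3d ⊕ 04 = 39
byte 5: 20 ⊕ 17 = 37
byte 6: 55 ⊕ 32 = 67
byte 7: 56 ⊕ 81 = d7
byte 8: 68 ⊕ aa = c2

c1 27 24 d5 39 37 67 d7 c2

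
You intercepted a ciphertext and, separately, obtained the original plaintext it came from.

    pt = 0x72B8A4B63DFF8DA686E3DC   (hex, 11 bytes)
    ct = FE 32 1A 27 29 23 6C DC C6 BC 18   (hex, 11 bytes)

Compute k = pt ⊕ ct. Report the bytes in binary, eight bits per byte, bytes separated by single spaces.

Since ct = pt ⊕ k, XORing both sides with pt gives k = pt ⊕ ct.
72 ^ fe = 8c
b8 ^ 32 = 8a
a4 ^ 1a = be
b6 ^ 27 = 91
3d ^ 29 = 14
ff ^ 23 = dc
8d ^ 6c = e1
a6 ^ dc = 7a
86 ^ c6 = 40
e3 ^ bc = 5f
dc ^ 18 = c4

10001100 10001010 10111110 10010001 00010100 11011100 11100001 01111010 01000000 01011111 11000100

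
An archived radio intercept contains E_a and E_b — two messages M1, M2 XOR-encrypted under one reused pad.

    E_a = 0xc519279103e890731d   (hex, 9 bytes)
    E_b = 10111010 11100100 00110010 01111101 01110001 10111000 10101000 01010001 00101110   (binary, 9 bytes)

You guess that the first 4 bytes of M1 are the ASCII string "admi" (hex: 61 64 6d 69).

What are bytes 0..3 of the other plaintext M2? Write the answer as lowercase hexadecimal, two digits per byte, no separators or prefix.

1e997885

First, E_a ⊕ E_b = (M1 ⊕ K) ⊕ (M2 ⊕ K) = M1 ⊕ M2, so the key drops out. Then M2 = (M1 ⊕ M2) ⊕ M1 over the first 4 bytes.
byte 0: (c5 ^ ba) ^ 61 = 7f ^ 61 = 1e
byte 1: (19 ^ e4) ^ 64 = fd ^ 64 = 99
byte 2: (27 ^ 32) ^ 6d = 15 ^ 6d = 78
byte 3: (91 ^ 7d) ^ 69 = ec ^ 69 = 85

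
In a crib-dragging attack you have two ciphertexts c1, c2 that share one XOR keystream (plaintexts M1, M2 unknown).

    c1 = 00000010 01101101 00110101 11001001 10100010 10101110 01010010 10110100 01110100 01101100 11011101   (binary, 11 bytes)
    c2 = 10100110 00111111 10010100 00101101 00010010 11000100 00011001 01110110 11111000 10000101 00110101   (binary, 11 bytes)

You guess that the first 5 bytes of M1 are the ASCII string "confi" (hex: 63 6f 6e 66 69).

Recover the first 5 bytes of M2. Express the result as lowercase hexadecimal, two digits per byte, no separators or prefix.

First, c1 ⊕ c2 = (M1 ⊕ K) ⊕ (M2 ⊕ K) = M1 ⊕ M2, so the key drops out. Then M2 = (M1 ⊕ M2) ⊕ M1 over the first 5 bytes.
byte 0: (02 ⊕ a6) ⊕ 63 = a4 ⊕ 63 = c7
byte 1: (6d ⊕ 3f) ⊕ 6f = 52 ⊕ 6f = 3d
byte 2: (35 ⊕ 94) ⊕ 6e = a1 ⊕ 6e = cf
byte 3: (c9 ⊕ 2d) ⊕ 66 = e4 ⊕ 66 = 82
byte 4: (a2 ⊕ 12) ⊕ 69 = b0 ⊕ 69 = d9

c73dcf82d9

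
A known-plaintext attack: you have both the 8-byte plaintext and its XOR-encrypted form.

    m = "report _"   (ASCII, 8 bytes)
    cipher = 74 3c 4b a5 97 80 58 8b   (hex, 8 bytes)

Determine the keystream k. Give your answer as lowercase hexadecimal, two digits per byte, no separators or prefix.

Since cipher = m ⊕ k, XORing both sides with m gives k = m ⊕ cipher.
72 xor 74 = 06
65 xor 3c = 59
70 xor 4b = 3b
6f xor a5 = ca
72 xor 97 = e5
74 xor 80 = f4
20 xor 58 = 78
5f xor 8b = d4

06593bcae5f478d4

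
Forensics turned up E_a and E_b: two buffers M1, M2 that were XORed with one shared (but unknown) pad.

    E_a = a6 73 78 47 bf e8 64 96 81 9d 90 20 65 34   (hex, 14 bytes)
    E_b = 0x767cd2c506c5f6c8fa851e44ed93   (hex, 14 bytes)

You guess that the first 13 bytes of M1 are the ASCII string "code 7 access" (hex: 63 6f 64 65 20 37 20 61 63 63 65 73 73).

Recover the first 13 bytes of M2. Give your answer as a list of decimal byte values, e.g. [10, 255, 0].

First, E_a ⊕ E_b = (M1 ⊕ K) ⊕ (M2 ⊕ K) = M1 ⊕ M2, so the key drops out. Then M2 = (M1 ⊕ M2) ⊕ M1 over the first 13 bytes.
byte 0: (a6 ^ 76) ^ 63 = d0 ^ 63 = b3
byte 1: (73 ^ 7c) ^ 6f = 0f ^ 6f = 60
byte 2: (78 ^ d2) ^ 64 = aa ^ 64 = ce
byte 3: (47 ^ c5) ^ 65 = 82 ^ 65 = e7
byte 4: (bf ^ 06) ^ 20 = b9 ^ 20 = 99
byte 5: (e8 ^ c5) ^ 37 = 2d ^ 37 = 1a
byte 6: (64 ^ f6) ^ 20 = 92 ^ 20 = b2
byte 7: (96 ^ c8) ^ 61 = 5e ^ 61 = 3f
byte 8: (81 ^ fa) ^ 63 = 7b ^ 63 = 18
byte 9: (9d ^ 85) ^ 63 = 18 ^ 63 = 7b
byte 10: (90 ^ 1e) ^ 65 = 8e ^ 65 = eb
byte 11: (20 ^ 44) ^ 73 = 64 ^ 73 = 17
byte 12: (65 ^ ed) ^ 73 = 88 ^ 73 = fb

[179, 96, 206, 231, 153, 26, 178, 63, 24, 123, 235, 23, 251]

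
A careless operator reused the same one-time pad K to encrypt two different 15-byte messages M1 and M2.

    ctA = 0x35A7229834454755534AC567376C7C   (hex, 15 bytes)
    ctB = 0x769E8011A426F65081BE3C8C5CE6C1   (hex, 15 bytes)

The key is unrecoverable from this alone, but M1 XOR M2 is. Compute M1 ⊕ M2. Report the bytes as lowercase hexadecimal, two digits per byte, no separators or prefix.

ctA ⊕ ctB = (M1 ⊕ K) ⊕ (M2 ⊕ K) = M1 ⊕ M2 — the shared key cancels under XOR.
byte 0: 35 XOR 76 = 43
byte 1: a7 XOR 9e = 39
byte 2: 22 XOR 80 = a2
byte 3: 98 XOR 11 = 89
byte 4: 34 XOR a4 = 90
byte 5: 45 XOR 26 = 63
byte 6: 47 XOR f6 = b1
byte 7: 55 XOR 50 = 05
byte 8: 53 XOR 81 = d2
byte 9: 4a XOR be = f4
byte 10: c5 XOR 3c = f9
byte 11: 67 XOR 8c = eb
byte 12: 37 XOR 5c = 6b
byte 13: 6c XOR e6 = 8a
byte 14: 7c XOR c1 = bd

4339a2899063b105d2f4f9eb6b8abd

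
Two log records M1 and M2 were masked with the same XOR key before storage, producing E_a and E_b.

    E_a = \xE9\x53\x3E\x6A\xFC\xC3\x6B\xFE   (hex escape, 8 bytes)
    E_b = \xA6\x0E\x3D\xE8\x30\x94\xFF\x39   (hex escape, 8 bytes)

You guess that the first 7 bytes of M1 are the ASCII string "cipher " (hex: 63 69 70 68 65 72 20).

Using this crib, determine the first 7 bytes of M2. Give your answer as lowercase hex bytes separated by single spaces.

First, E_a ⊕ E_b = (M1 ⊕ K) ⊕ (M2 ⊕ K) = M1 ⊕ M2, so the key drops out. Then M2 = (M1 ⊕ M2) ⊕ M1 over the first 7 bytes.
byte 0: (e9 xor a6) xor 63 = 4f xor 63 = 2c
byte 1: (53 xor 0e) xor 69 = 5d xor 69 = 34
byte 2: (3e xor 3d) xor 70 = 03 xor 70 = 73
byte 3: (6a xor e8) xor 68 = 82 xor 68 = ea
byte 4: (fc xor 30) xor 65 = cc xor 65 = a9
byte 5: (c3 xor 94) xor 72 = 57 xor 72 = 25
byte 6: (6b xor ff) xor 20 = 94 xor 20 = b4

2c 34 73 ea a9 25 b4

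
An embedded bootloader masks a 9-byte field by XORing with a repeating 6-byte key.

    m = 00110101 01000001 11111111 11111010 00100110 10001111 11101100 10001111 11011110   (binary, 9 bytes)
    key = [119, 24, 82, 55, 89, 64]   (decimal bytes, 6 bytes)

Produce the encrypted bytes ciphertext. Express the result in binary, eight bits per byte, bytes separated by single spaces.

01000010 01011001 10101101 11001101 01111111 11001111 10011011 10010111 10001100

The 6-byte key repeats, so the effective keystream is 77 18 52 37 59 40 77 18 52.
byte 0: 00110101 xor 01110111 = 01000010
byte 1: 01000001 xor 00011000 = 01011001
byte 2: 11111111 xor 01010010 = 10101101
byte 3: 11111010 xor 00110111 = 11001101
byte 4: 00100110 xor 01011001 = 01111111
byte 5: 10001111 xor 01000000 = 11001111
byte 6: 11101100 xor 01110111 = 10011011
byte 7: 10001111 xor 00011000 = 10010111
byte 8: 11011110 xor 01010010 = 10001100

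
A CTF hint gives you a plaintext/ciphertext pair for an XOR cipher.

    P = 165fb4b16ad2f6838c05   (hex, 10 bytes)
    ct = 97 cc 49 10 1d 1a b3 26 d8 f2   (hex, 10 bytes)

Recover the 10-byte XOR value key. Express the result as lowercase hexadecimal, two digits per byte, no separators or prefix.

8193fda177c845a554f7

Since ct = P ⊕ key, XORing both sides with P gives key = P ⊕ ct.
byte 0:  22 ⊕ 151 = 129
byte 1:  95 ⊕ 204 = 147
byte 2: 180 ⊕  73 = 253
byte 3: 177 ⊕  16 = 161
byte 4: 106 ⊕  29 = 119
byte 5: 210 ⊕  26 = 200
byte 6: 246 ⊕ 179 =  69
byte 7: 131 ⊕  38 = 165
byte 8: 140 ⊕ 216 =  84
byte 9:   5 ⊕ 242 = 247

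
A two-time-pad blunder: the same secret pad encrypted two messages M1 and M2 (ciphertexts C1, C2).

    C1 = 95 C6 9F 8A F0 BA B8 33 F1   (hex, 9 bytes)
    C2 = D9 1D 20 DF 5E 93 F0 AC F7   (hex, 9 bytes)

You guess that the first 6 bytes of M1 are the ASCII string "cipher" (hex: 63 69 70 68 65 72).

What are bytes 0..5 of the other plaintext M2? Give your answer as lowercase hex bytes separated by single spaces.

First, C1 ⊕ C2 = (M1 ⊕ K) ⊕ (M2 ⊕ K) = M1 ⊕ M2, so the key drops out. Then M2 = (M1 ⊕ M2) ⊕ M1 over the first 6 bytes.
byte 0: (95 XOR d9) XOR 63 = 4c XOR 63 = 2f
byte 1: (c6 XOR 1d) XOR 69 = db XOR 69 = b2
byte 2: (9f XOR 20) XOR 70 = bf XOR 70 = cf
byte 3: (8a XOR df) XOR 68 = 55 XOR 68 = 3d
byte 4: (f0 XOR 5e) XOR 65 = ae XOR 65 = cb
byte 5: (ba XOR 93) XOR 72 = 29 XOR 72 = 5b

2f b2 cf 3d cb 5b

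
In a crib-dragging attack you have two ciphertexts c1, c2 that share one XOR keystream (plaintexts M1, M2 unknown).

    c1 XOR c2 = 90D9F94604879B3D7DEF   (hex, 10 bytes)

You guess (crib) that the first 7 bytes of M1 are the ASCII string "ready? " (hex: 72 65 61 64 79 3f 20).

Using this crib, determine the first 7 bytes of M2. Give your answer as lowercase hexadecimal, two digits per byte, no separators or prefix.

e2bc98227db8bb

Since c1 ⊕ c2 = M1 ⊕ M2, XORing with the guessed M1 bytes yields the corresponding M2 bytes: M2 = (c1 ⊕ c2) ⊕ M1.
90 ^ 72 = e2
d9 ^ 65 = bc
f9 ^ 61 = 98
46 ^ 64 = 22
04 ^ 79 = 7d
87 ^ 3f = b8
9b ^ 20 = bb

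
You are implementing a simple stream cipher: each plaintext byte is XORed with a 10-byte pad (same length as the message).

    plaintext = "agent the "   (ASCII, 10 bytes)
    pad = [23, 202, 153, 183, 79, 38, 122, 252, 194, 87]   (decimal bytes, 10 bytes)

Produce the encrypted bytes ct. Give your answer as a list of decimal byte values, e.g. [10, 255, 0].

01100001 XOR 00010111 = 01110110
01100111 XOR 11001010 = 10101101
01100101 XOR 10011001 = 11111100
01101110 XOR 10110111 = 11011001
01110100 XOR 01001111 = 00111011
00100000 XOR 00100110 = 00000110
01110100 XOR 01111010 = 00001110
01101000 XOR 11111100 = 10010100
01100101 XOR 11000010 = 10100111
00100000 XOR 01010111 = 01110111

[118, 173, 252, 217, 59, 6, 14, 148, 167, 119]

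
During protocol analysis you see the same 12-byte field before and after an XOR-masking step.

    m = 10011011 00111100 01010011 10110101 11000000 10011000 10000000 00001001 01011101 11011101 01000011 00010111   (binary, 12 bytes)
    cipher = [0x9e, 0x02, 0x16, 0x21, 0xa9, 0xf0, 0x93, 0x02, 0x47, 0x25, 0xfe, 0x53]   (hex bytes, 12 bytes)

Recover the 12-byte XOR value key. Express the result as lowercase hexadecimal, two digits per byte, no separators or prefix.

053e45946968130b1af8bd44

Since cipher = m ⊕ key, XORing both sides with m gives key = m ⊕ cipher.
155 xor 158 =   5
 60 xor   2 =  62
 83 xor  22 =  69
181 xor  33 = 148
192 xor 169 = 105
152 xor 240 = 104
128 xor 147 =  19
  9 xor   2 =  11
 93 xor  71 =  26
221 xor  37 = 248
 67 xor 254 = 189
 23 xor  83 =  68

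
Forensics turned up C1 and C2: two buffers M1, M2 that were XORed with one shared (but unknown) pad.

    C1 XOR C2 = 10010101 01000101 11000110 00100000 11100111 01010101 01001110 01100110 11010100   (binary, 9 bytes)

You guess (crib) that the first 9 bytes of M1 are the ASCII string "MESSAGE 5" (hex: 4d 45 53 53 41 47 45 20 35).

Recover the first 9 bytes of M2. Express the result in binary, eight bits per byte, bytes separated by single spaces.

Since C1 ⊕ C2 = M1 ⊕ M2, XORing with the guessed M1 bytes yields the corresponding M2 bytes: M2 = (C1 ⊕ C2) ⊕ M1.
10010101 ^ 01001101 = 11011000
01000101 ^ 01000101 = 00000000
11000110 ^ 01010011 = 10010101
00100000 ^ 01010011 = 01110011
11100111 ^ 01000001 = 10100110
01010101 ^ 01000111 = 00010010
01001110 ^ 01000101 = 00001011
01100110 ^ 00100000 = 01000110
11010100 ^ 00110101 = 11100001

11011000 00000000 10010101 01110011 10100110 00010010 00001011 01000110 11100001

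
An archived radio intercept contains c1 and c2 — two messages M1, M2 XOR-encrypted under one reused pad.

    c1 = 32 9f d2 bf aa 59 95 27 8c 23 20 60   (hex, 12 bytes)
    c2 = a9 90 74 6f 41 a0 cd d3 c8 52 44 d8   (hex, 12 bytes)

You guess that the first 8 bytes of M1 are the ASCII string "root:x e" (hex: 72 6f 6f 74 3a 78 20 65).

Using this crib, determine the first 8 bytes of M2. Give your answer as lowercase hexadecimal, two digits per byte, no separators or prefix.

First, c1 ⊕ c2 = (M1 ⊕ K) ⊕ (M2 ⊕ K) = M1 ⊕ M2, so the key drops out. Then M2 = (M1 ⊕ M2) ⊕ M1 over the first 8 bytes.
byte 0: (32 XOR a9) XOR 72 = 9b XOR 72 = e9
byte 1: (9f XOR 90) XOR 6f = 0f XOR 6f = 60
byte 2: (d2 XOR 74) XOR 6f = a6 XOR 6f = c9
byte 3: (bf XOR 6f) XOR 74 = d0 XOR 74 = a4
byte 4: (aa XOR 41) XOR 3a = eb XOR 3a = d1
byte 5: (59 XOR a0) XOR 78 = f9 XOR 78 = 81
byte 6: (95 XOR cd) XOR 20 = 58 XOR 20 = 78
byte 7: (27 XOR d3) XOR 65 = f4 XOR 65 = 91

e960c9a4d1817891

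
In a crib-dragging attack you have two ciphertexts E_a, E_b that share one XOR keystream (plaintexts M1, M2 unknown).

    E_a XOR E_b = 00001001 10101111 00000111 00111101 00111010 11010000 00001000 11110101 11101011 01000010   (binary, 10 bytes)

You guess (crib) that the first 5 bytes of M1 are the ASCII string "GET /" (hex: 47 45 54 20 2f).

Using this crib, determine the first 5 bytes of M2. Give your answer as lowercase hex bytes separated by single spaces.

Since E_a ⊕ E_b = M1 ⊕ M2, XORing with the guessed M1 bytes yields the corresponding M2 bytes: M2 = (E_a ⊕ E_b) ⊕ M1.
09 xor 47 = 4e
af xor 45 = ea
07 xor 54 = 53
3d xor 20 = 1d
3a xor 2f = 15

4e ea 53 1d 15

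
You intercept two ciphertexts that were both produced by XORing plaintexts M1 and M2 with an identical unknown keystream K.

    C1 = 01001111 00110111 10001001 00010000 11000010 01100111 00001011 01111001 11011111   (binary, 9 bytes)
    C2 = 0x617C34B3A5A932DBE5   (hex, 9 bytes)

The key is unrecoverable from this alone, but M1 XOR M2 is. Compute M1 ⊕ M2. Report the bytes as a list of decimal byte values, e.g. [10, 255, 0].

[46, 75, 189, 163, 103, 206, 57, 162, 58]

C1 ⊕ C2 = (M1 ⊕ K) ⊕ (M2 ⊕ K) = M1 ⊕ M2 — the shared key cancels under XOR.
4f XOR 61 = 2e
37 XOR 7c = 4b
89 XOR 34 = bd
10 XOR b3 = a3
c2 XOR a5 = 67
67 XOR a9 = ce
0b XOR 32 = 39
79 XOR db = a2
df XOR e5 = 3a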